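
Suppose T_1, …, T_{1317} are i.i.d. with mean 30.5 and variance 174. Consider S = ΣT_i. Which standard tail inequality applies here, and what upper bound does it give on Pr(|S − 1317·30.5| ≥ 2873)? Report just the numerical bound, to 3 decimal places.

With mean and variance of each term known, Chebyshev's inequality bounds the deviation of the sum (or sample mean).
Var(S) = n·Var(T_i) = 1317·174 = 229158.
Chebyshev: Pr(|S − 1317·30.5| ≥ 2873) ≤ Var(S)/2873² = 229158/8254129 = 0.0278.

0.028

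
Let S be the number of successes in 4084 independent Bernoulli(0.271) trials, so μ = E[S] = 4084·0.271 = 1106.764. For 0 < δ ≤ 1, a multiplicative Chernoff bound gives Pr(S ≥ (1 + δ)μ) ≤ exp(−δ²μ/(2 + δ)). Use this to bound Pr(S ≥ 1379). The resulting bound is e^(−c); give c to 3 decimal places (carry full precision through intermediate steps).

Write 1379 = (1 + δ)μ, so δ = 1379/1106.764 − 1 = 0.2459748…
Then the exponent is δ²μ/(2 + δ) = (1379 − μ)² / (μ·(2 + δ)) = 29.814753.

29.815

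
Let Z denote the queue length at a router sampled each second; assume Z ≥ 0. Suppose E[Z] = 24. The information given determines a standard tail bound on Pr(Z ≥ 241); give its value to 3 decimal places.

Only the mean of a non-negative variable is known, so Markov's inequality is the applicable tail bound.
Markov's inequality: for a non-negative random variable, Pr(Z ≥ a) ≤ E[Z]/a.
Here E[Z] = 24 and a = 241, so the bound is 24/241 = 0.0996.

0.100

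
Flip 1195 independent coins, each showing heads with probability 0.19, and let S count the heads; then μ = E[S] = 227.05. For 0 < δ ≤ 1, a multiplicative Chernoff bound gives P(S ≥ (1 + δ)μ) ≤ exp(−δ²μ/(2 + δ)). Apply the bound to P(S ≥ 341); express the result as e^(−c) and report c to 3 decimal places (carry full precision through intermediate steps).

22.858

Write 341 = (1 + δ)μ, so δ = 341/227.05 − 1 = 0.5018718…
Then the exponent is δ²μ/(2 + δ) = (341 − μ)² / (μ·(2 + δ)) = 22.858204.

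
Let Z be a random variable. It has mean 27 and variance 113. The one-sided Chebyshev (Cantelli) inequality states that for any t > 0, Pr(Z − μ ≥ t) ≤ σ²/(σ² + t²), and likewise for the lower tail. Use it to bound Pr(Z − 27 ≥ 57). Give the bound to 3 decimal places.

0.034

Here σ² = 113 and t = 57, so σ² + t² = 3362.
Cantelli's bound: 113/3362 = 0.0336.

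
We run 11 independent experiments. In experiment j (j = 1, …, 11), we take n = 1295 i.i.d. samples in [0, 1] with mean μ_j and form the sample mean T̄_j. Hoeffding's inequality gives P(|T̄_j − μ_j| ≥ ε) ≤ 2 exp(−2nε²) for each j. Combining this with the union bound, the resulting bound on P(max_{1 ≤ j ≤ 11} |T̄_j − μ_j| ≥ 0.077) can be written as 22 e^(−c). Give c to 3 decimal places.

Union bound over the 11 events: P(max_{1 ≤ j ≤ 11} |T̄_j − μ_j| ≥ 0.077) ≤ 11·2·exp(−2nε²) = 22 exp(−2·1295·0.077²).
So c = 2·1295·0.077² = 15.3561.

15.356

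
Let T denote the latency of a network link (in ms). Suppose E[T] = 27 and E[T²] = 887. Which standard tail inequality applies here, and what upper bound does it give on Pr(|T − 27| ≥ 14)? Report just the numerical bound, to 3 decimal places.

The first two moments determine the variance, so Chebyshev's inequality is the sharpest standard bound available.
Var(T) = E[T²] − (E[T])² = 887 − 729 = 158.
Chebyshev's inequality: Pr(|T − μ| ≥ t) ≤ Var(T)/t² = 158/196 = 0.8061.

0.806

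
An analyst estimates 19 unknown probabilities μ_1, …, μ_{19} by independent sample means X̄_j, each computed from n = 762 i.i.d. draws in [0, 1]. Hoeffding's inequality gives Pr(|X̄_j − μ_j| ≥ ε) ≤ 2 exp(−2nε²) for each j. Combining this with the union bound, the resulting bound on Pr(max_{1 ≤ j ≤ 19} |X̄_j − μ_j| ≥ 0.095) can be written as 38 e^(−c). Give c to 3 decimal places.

13.754

Union bound over the 19 events: Pr(max_{1 ≤ j ≤ 19} |X̄_j − μ_j| ≥ 0.095) ≤ 19·2·exp(−2nε²) = 38 exp(−2·762·0.095²).
So c = 2·762·0.095² = 13.7541.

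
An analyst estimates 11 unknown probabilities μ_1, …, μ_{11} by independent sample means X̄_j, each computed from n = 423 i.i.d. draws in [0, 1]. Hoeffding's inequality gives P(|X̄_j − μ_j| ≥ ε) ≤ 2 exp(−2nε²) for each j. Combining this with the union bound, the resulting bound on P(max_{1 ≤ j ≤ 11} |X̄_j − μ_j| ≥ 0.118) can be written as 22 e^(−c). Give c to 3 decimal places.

11.780

Union bound over the 11 events: P(max_{1 ≤ j ≤ 11} |X̄_j − μ_j| ≥ 0.118) ≤ 11·2·exp(−2nε²) = 22 exp(−2·423·0.118²).
So c = 2·423·0.118² = 11.7797.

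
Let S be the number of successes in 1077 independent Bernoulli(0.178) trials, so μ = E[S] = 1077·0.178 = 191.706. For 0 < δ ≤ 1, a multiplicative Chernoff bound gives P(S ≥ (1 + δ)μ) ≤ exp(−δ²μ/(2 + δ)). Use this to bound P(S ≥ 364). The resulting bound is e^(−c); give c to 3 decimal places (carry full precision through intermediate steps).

Write 364 = (1 + δ)μ, so δ = 364/191.706 − 1 = 0.8987408…
Then the exponent is δ²μ/(2 + δ) = (364 − μ)² / (μ·(2 + δ)) = 53.418935.

53.419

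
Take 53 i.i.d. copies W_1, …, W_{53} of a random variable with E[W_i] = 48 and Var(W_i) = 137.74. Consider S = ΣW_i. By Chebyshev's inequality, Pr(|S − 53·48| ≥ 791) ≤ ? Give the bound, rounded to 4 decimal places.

Var(S) = n·Var(W_i) = 53·137.74 = 7300.22.
Chebyshev: Pr(|S − 53·48| ≥ 791) ≤ Var(S)/791² = 7300.22/625681 = 0.0117.

0.0117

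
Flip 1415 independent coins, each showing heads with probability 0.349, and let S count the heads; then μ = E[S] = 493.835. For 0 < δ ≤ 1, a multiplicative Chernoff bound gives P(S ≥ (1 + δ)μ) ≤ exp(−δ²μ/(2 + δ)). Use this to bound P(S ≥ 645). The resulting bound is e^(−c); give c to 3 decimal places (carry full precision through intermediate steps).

20.065

Write 645 = (1 + δ)μ, so δ = 645/493.835 − 1 = 0.3061043…
Then the exponent is δ²μ/(2 + δ) = (645 − μ)² / (μ·(2 + δ)) = 20.065117.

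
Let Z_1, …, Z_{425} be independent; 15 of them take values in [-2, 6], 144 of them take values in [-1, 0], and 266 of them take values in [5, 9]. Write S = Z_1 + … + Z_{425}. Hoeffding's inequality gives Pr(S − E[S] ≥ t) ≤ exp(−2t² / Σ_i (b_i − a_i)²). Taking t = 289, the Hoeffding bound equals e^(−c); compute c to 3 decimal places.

31.165

Σ(b_i − a_i)² = 15·8² + 144·1² + 266·4² = 5360.
c = 2t² / 5360 = 2·289² / 5360 = 31.1646.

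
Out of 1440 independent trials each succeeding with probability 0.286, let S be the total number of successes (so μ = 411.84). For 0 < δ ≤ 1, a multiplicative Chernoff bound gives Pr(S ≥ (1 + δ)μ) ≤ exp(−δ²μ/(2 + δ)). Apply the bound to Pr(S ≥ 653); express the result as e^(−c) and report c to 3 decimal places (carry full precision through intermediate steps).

Write 653 = (1 + δ)μ, so δ = 653/411.84 − 1 = 0.5855672…
Then the exponent is δ²μ/(2 + δ) = (653 − μ)² / (μ·(2 + δ)) = 54.616793.

54.617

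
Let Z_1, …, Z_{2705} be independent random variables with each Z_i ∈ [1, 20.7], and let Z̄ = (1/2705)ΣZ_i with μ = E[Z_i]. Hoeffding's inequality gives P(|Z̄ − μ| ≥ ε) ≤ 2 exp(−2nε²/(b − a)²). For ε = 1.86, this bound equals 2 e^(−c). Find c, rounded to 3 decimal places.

c = 2nε²/(b − a)² = 2·2705·1.86² / 19.7² = 48.2271.

48.227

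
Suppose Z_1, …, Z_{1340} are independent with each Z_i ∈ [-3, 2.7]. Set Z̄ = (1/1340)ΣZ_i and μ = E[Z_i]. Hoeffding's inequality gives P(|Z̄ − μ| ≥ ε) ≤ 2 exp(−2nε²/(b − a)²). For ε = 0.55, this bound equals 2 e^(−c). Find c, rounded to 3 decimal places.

c = 2nε²/(b − a)² = 2·1340·0.55² / 5.7² = 24.9523.

24.952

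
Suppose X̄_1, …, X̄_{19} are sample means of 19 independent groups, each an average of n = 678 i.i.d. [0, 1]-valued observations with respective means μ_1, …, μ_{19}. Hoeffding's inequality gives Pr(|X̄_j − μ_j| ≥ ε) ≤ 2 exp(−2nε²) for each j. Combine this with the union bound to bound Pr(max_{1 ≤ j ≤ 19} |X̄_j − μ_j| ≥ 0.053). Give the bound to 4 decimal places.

Per-experiment Hoeffding bound: 2·exp(−2·678·0.053²) = 2·exp(−3.80900) = 0.04434.
Union bound over 19 events: 19·0.04434 = 0.84247.

0.8425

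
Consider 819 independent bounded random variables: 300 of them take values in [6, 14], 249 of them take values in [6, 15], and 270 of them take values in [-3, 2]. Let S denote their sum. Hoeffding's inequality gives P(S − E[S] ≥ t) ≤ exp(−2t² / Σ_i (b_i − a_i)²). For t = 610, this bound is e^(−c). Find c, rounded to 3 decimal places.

16.137

Σ(b_i − a_i)² = 300·8² + 249·9² + 270·5² = 46119.
c = 2t² / 46119 = 2·610² / 46119 = 16.1365.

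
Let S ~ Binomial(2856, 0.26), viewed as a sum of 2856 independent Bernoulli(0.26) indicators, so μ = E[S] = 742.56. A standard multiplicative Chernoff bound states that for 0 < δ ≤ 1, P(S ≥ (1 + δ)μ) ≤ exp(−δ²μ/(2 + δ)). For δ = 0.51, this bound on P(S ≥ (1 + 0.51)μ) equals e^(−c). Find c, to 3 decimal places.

76.948

c = δ²μ/(2 + δ) = 0.51²·742.56/(2 + 0.51) = 76.9481.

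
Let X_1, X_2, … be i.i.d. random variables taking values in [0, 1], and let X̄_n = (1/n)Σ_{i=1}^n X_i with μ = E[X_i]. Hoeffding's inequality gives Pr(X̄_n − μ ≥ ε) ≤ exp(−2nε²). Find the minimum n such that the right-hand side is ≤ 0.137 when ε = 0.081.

Require exp(−2nε²) ≤ 0.137, i.e. 2nε² ≥ ln(1/0.137) = 1.987774.
So n ≥ 1.987774 / (2·0.081²) = 151.484.
The smallest integer n is 152.

152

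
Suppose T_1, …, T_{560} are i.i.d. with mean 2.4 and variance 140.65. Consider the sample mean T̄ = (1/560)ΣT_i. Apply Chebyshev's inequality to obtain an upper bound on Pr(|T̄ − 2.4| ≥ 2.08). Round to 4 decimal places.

0.0581

Var(T̄) = Var(T_i)/n = 140.65/560 = 0.25116.
Chebyshev: Pr(|T̄ − 2.4| ≥ 2.08) ≤ Var(T̄)/(2.08)² = 140.65/(560·2.08²) = 0.0581.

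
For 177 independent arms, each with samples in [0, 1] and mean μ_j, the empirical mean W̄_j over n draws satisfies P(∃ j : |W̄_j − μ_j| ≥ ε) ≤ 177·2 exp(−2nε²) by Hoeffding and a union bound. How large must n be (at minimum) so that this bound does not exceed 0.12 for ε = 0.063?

Need 2·177·exp(−2nε²) ≤ 0.12, i.e. exp(−2nε²) ≤ 0.12/354.
So 2nε² ≥ ln(354/0.12) = 7.989560.
Hence n ≥ 7.989560/(2·0.063²) = 1006.495.
The smallest integer n is 1007.

1007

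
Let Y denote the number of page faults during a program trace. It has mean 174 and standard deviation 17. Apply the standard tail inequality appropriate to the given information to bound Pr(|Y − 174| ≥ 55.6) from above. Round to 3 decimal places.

0.093

Mean and variance are known, so Chebyshev's inequality applies.
Chebyshev: Pr(|Y − μ| ≥ t) ≤ Var(Y)/t².
Var(Y) = σ² = 17² = 289.
Bound = 289 / 3091.36 = 0.0935.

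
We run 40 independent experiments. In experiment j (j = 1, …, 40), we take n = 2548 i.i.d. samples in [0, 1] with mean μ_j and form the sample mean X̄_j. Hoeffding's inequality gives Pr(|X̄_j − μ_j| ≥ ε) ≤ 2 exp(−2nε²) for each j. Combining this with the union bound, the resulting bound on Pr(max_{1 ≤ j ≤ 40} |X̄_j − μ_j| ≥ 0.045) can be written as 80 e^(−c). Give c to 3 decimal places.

Union bound over the 40 events: Pr(max_{1 ≤ j ≤ 40} |X̄_j − μ_j| ≥ 0.045) ≤ 40·2·exp(−2nε²) = 80 exp(−2·2548·0.045²).
So c = 2·2548·0.045² = 10.3194.

10.319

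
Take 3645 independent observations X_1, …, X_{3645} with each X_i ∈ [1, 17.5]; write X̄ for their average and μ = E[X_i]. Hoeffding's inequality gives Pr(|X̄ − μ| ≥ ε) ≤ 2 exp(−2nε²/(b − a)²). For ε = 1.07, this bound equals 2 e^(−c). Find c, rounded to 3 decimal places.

30.657

c = 2nε²/(b − a)² = 2·3645·1.07² / 16.5² = 30.6568.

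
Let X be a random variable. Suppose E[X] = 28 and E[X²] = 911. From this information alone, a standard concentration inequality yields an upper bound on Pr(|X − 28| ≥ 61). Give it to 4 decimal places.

The first two moments determine the variance, so Chebyshev's inequality is the sharpest standard bound available.
Var(X) = E[X²] − (E[X])² = 911 − 784 = 127.
Chebyshev's inequality: Pr(|X − μ| ≥ t) ≤ Var(X)/t² = 127/3721 = 0.0341.

0.0341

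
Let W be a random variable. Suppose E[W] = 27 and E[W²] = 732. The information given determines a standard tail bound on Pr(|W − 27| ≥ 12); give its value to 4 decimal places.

The first two moments determine the variance, so Chebyshev's inequality is the sharpest standard bound available.
Var(W) = E[W²] − (E[W])² = 732 − 729 = 3.
Chebyshev's inequality: Pr(|W − μ| ≥ t) ≤ Var(W)/t² = 3/144 = 0.0208.

0.0208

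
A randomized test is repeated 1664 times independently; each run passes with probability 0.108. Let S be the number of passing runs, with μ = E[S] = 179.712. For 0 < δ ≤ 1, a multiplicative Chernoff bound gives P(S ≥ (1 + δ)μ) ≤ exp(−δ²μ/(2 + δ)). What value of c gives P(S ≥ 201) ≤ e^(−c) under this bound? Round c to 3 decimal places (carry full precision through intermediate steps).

Write 201 = (1 + δ)μ, so δ = 201/179.712 − 1 = 0.1184562…
Then the exponent is δ²μ/(2 + δ) = (201 − μ)² / (μ·(2 + δ)) = 1.190346.

1.190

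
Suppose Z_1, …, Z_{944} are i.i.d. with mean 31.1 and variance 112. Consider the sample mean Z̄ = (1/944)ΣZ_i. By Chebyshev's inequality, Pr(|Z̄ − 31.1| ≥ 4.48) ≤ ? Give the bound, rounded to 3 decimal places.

0.006

Var(Z̄) = Var(Z_i)/n = 112/944 = 0.11864.
Chebyshev: Pr(|Z̄ − 31.1| ≥ 4.48) ≤ Var(Z̄)/(4.48)² = 112/(944·4.48²) = 0.0059.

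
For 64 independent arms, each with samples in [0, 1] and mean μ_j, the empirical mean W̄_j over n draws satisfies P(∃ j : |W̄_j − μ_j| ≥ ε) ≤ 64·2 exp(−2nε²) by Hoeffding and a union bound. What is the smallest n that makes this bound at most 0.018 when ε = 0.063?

Need 2·64·exp(−2nε²) ≤ 0.018, i.e. exp(−2nε²) ≤ 0.018/128.
So 2nε² ≥ ln(128/0.018) = 8.869414.
Hence n ≥ 8.869414/(2·0.063²) = 1117.336.
The smallest integer n is 1118.

1118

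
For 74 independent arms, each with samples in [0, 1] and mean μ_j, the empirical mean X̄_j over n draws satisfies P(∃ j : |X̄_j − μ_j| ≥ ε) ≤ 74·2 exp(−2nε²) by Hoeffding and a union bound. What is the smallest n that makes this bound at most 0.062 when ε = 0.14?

Need 2·74·exp(−2nε²) ≤ 0.062, i.e. exp(−2nε²) ≤ 0.062/148.
So 2nε² ≥ ln(148/0.062) = 7.777833.
Hence n ≥ 7.777833/(2·0.14²) = 198.414.
The smallest integer n is 199.

199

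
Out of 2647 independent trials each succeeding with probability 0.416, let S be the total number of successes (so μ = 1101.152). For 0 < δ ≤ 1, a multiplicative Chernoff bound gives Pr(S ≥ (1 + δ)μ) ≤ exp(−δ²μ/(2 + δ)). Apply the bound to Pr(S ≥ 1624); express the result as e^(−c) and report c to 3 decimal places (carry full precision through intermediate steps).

Write 1624 = (1 + δ)μ, so δ = 1624/1101.152 − 1 = 0.4748191…
Then the exponent is δ²μ/(2 + δ) = (1624 − μ)² / (μ·(2 + δ)) = 100.313682.

100.314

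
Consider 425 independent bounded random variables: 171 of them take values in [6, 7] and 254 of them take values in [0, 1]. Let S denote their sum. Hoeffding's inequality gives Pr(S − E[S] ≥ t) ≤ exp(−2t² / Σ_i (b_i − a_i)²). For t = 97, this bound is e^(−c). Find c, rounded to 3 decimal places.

Σ(b_i − a_i)² = 171·1² + 254·1² = 425.
c = 2t² / 425 = 2·97² / 425 = 44.2776.

44.278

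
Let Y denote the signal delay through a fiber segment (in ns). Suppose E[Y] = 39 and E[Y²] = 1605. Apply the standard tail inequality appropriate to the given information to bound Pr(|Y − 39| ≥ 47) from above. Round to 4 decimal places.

The first two moments determine the variance, so Chebyshev's inequality is the sharpest standard bound available.
Var(Y) = E[Y²] − (E[Y])² = 1605 − 1521 = 84.
Chebyshev's inequality: Pr(|Y − μ| ≥ t) ≤ Var(Y)/t² = 84/2209 = 0.0380.

0.0380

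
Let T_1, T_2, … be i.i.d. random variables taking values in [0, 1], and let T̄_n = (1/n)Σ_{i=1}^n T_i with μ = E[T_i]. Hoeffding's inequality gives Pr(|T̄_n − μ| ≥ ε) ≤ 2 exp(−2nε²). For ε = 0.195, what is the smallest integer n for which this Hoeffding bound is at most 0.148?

Require 2·exp(−2nε²) ≤ 0.148, i.e. 2nε² ≥ ln(2/0.148) = 2.603690.
So n ≥ 2.603690 / (2·0.195²) = 34.237.
The smallest integer n is 35.

35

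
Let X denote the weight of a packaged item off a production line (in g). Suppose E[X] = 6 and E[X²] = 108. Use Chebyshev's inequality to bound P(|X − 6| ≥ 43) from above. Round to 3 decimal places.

Var(X) = E[X²] − (E[X])² = 108 − 36 = 72.
Chebyshev's inequality: P(|X − μ| ≥ t) ≤ Var(X)/t² = 72/1849 = 0.0389.

0.039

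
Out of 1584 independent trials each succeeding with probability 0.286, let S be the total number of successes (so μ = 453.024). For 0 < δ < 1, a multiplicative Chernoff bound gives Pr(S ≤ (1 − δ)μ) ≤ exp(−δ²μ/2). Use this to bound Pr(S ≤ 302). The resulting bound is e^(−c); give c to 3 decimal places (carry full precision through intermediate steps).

25.173

Write 302 = (1 − δ)μ, so δ = 1 − 302/453.024 = 0.3333687…
Then the exponent is δ²μ/2 = (μ − 302)²/(2μ) = 25.173334.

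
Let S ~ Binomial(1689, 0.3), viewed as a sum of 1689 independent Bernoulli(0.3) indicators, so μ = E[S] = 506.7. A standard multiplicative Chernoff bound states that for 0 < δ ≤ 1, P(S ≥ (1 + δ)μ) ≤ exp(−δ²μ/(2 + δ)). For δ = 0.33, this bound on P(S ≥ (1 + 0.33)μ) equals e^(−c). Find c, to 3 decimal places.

23.682

c = δ²μ/(2 + δ) = 0.33²·506.7/(2 + 0.33) = 23.6822.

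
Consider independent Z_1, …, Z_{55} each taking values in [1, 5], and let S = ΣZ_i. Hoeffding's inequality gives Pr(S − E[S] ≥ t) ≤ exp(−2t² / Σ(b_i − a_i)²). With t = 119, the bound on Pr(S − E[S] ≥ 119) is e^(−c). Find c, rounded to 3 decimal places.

32.184

Σ(b_i − a_i)² = 55·(4)² = 880.
c = 2t²/880 = 2·119²/880 = 32.1841.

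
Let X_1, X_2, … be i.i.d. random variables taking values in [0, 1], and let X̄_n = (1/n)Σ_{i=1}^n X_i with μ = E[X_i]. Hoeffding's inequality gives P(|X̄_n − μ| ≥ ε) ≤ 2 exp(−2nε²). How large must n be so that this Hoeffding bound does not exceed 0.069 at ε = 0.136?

Require 2·exp(−2nε²) ≤ 0.069, i.e. 2nε² ≥ ln(2/0.069) = 3.366796.
So n ≥ 3.366796 / (2·0.136²) = 91.014.
The smallest integer n is 92.

92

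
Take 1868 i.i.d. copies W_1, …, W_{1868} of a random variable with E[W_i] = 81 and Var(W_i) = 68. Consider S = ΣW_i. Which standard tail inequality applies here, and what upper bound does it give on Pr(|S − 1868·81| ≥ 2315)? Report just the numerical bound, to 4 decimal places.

With mean and variance of each term known, Chebyshev's inequality bounds the deviation of the sum (or sample mean).
Var(S) = n·Var(W_i) = 1868·68 = 127024.
Chebyshev: Pr(|S − 1868·81| ≥ 2315) ≤ Var(S)/2315² = 127024/5359225 = 0.0237.

0.0237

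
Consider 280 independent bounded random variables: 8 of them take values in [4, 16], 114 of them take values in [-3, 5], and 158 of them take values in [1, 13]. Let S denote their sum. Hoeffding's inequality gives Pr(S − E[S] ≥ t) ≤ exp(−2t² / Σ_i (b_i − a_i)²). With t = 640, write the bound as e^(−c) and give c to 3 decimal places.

Σ(b_i − a_i)² = 8·12² + 114·8² + 158·12² = 31200.
c = 2t² / 31200 = 2·640² / 31200 = 26.2564.

26.256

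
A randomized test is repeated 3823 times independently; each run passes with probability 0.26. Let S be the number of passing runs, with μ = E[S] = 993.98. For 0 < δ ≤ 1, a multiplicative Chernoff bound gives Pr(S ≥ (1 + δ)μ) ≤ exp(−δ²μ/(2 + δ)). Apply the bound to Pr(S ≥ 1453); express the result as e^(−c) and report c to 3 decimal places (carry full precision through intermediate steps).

Write 1453 = (1 + δ)μ, so δ = 1453/993.98 − 1 = 0.4618…
Then the exponent is δ²μ/(2 + δ) = (1453 − μ)² / (μ·(2 + δ)) = 86.105878.

86.106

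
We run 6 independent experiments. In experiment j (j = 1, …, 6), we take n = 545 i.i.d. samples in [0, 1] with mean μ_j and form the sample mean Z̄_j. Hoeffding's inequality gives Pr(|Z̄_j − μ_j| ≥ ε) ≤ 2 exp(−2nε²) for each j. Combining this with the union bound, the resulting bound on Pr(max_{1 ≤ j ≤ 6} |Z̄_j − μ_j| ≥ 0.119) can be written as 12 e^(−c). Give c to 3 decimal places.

Union bound over the 6 events: Pr(max_{1 ≤ j ≤ 6} |Z̄_j − μ_j| ≥ 0.119) ≤ 6·2·exp(−2nε²) = 12 exp(−2·545·0.119²).
So c = 2·545·0.119² = 15.4355.

15.435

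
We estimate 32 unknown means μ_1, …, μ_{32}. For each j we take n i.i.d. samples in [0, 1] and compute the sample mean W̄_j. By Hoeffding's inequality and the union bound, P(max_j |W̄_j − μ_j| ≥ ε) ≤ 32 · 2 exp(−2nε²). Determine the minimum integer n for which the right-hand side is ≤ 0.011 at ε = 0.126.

Need 2·32·exp(−2nε²) ≤ 0.011, i.e. exp(−2nε²) ≤ 0.011/64.
So 2nε² ≥ ln(64/0.011) = 8.668743.
Hence n ≥ 8.668743/(2·0.126²) = 273.014.
The smallest integer n is 274.

274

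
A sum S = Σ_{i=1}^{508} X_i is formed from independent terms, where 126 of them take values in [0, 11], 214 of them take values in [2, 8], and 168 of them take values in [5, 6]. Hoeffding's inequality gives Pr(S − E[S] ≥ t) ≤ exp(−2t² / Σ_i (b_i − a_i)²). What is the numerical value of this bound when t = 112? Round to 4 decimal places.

0.3378

Σ(b_i − a_i)² = 126·11² + 214·6² + 168·1² = 23118.
Exponent = 2·112² / 23118 = 1.08521.
Bound = exp(−1.08521) = 0.33783.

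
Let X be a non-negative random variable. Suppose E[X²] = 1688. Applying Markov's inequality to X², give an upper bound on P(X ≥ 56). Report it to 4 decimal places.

Since X ≥ 0, the event {X ≥ 56} is the same as {X² ≥ 3136}.
Markov's inequality applied to X² gives P(X² ≥ 3136) ≤ E[X²]/3136 = 1688/3136 = 0.5383.

0.5383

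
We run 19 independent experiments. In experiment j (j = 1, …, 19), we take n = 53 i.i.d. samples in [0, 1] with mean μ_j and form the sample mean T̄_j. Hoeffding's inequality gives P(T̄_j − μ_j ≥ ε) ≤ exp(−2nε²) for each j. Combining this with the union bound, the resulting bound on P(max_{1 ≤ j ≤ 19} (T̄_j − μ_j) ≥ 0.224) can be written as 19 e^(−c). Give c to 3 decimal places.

Union bound over the 19 events: P(max_{1 ≤ j ≤ 19} (T̄_j − μ_j) ≥ 0.224) ≤ 19·exp(−2nε²) = 19 exp(−2·53·0.224²).
So c = 2·53·0.224² = 5.3187.

5.319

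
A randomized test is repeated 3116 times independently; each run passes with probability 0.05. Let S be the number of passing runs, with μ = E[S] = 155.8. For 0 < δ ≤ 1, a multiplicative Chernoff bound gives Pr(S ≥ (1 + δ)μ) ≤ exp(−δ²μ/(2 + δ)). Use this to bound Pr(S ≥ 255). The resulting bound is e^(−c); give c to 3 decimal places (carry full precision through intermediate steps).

23.955

Write 255 = (1 + δ)μ, so δ = 255/155.8 − 1 = 0.6367137…
Then the exponent is δ²μ/(2 + δ) = (255 − μ)² / (μ·(2 + δ)) = 23.954820.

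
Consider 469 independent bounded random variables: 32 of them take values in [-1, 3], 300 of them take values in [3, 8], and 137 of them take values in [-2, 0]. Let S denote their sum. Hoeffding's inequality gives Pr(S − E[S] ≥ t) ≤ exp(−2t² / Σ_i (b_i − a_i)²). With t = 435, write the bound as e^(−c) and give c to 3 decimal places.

Σ(b_i − a_i)² = 32·4² + 300·5² + 137·2² = 8560.
c = 2t² / 8560 = 2·435² / 8560 = 44.2114.

44.211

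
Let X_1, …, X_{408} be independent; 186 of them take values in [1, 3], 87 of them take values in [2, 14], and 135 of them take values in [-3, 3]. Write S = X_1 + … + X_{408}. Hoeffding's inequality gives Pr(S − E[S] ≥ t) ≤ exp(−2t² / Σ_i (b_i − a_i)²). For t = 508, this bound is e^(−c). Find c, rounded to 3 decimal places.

Σ(b_i − a_i)² = 186·2² + 87·12² + 135·6² = 18132.
c = 2t² / 18132 = 2·508² / 18132 = 28.4650.

28.465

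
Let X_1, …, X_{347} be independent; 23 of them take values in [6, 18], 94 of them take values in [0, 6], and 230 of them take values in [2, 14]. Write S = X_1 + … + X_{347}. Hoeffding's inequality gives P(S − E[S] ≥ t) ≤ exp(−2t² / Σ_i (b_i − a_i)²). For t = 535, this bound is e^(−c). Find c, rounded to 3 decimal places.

14.377

Σ(b_i − a_i)² = 23·12² + 94·6² + 230·12² = 39816.
c = 2t² / 39816 = 2·535² / 39816 = 14.3774.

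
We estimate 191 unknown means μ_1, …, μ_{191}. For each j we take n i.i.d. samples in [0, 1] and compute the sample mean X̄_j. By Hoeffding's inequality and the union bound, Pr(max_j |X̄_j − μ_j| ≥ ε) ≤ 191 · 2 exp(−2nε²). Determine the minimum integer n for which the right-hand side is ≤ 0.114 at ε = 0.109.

342

Need 2·191·exp(−2nε²) ≤ 0.114, i.e. exp(−2nε²) ≤ 0.114/382.
So 2nε² ≥ ln(382/0.114) = 8.116977.
Hence n ≥ 8.116977/(2·0.109²) = 341.595.
The smallest integer n is 342.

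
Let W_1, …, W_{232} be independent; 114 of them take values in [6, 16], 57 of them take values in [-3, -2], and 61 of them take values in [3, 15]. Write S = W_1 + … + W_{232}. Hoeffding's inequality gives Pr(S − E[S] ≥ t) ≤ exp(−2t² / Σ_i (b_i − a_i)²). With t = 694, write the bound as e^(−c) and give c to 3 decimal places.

Σ(b_i − a_i)² = 114·10² + 57·1² + 61·12² = 20241.
c = 2t² / 20241 = 2·694² / 20241 = 47.5901.

47.590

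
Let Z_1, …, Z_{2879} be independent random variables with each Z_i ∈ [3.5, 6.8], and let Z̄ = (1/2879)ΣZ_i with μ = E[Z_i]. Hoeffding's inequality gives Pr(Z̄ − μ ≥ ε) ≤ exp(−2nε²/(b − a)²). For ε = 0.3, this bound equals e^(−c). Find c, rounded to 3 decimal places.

47.587

c = 2nε²/(b − a)² = 2·2879·0.3² / 3.3² = 47.5868.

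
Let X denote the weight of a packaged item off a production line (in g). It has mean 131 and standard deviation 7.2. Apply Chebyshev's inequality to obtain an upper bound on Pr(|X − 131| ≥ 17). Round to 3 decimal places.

0.179

Chebyshev: Pr(|X − μ| ≥ t) ≤ Var(X)/t².
Var(X) = σ² = 7.2² = 51.84.
Bound = 51.84 / 289 = 0.1794.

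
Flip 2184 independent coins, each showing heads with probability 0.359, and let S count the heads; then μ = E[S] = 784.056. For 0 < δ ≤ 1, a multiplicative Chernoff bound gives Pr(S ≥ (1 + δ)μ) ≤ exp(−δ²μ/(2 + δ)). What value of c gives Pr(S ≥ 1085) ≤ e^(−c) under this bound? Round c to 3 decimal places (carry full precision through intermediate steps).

Write 1085 = (1 + δ)μ, so δ = 1085/784.056 − 1 = 0.3838297…
Then the exponent is δ²μ/(2 + δ) = (1085 − μ)² / (μ·(2 + δ)) = 48.456168.

48.456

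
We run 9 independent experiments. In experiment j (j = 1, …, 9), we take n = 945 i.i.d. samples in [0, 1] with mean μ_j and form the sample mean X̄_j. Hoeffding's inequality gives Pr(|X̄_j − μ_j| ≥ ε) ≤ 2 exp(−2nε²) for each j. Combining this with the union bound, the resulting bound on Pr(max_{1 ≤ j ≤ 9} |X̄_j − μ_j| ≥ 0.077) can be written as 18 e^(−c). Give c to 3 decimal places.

Union bound over the 9 events: Pr(max_{1 ≤ j ≤ 9} |X̄_j − μ_j| ≥ 0.077) ≤ 9·2·exp(−2nε²) = 18 exp(−2·945·0.077²).
So c = 2·945·0.077² = 11.2058.

11.206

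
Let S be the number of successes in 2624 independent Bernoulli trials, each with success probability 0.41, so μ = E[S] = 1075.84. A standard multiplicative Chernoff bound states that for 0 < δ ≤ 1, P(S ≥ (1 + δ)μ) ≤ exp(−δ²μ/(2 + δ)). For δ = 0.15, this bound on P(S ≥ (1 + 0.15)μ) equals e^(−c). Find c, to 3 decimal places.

11.259

c = δ²μ/(2 + δ) = 0.15²·1075.84/(2 + 0.15) = 11.2588.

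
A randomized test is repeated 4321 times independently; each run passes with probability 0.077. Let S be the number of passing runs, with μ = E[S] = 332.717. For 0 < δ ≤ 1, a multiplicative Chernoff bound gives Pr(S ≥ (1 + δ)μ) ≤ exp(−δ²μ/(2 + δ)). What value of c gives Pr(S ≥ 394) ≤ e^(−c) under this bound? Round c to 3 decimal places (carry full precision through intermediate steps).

Write 394 = (1 + δ)μ, so δ = 394/332.717 − 1 = 0.1841896…
Then the exponent is δ²μ/(2 + δ) = (394 − μ)² / (μ·(2 + δ)) = 5.167907.

5.168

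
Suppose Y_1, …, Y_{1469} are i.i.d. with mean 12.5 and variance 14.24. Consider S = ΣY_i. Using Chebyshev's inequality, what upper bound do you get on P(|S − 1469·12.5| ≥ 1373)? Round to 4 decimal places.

0.0111

Var(S) = n·Var(Y_i) = 1469·14.24 = 20918.56.
Chebyshev: P(|S − 1469·12.5| ≥ 1373) ≤ Var(S)/1373² = 20918.56/1885129 = 0.0111.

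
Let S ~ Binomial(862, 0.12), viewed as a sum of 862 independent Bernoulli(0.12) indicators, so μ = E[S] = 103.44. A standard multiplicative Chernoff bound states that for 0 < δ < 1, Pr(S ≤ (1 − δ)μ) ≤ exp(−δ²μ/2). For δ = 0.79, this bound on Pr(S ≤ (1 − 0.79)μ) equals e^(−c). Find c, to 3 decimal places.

c = δ²μ/2 = 0.79²·103.44/2 = 32.2785.

32.278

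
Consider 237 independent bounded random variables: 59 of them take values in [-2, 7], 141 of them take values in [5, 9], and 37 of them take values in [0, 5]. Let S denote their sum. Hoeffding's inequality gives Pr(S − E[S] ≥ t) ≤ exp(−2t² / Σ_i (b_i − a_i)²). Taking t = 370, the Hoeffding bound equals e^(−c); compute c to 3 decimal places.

34.397

Σ(b_i − a_i)² = 59·9² + 141·4² + 37·5² = 7960.
c = 2t² / 7960 = 2·370² / 7960 = 34.3970.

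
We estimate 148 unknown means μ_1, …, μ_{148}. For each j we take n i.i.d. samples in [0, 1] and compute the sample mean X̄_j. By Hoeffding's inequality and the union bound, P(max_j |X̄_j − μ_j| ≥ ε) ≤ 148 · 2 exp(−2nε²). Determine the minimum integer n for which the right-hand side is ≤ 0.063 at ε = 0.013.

Need 2·148·exp(−2nε²) ≤ 0.063, i.e. exp(−2nε²) ≤ 0.063/296.
So 2nε² ≥ ln(296/0.063) = 8.454980.
Hence n ≥ 8.454980/(2·0.013²) = 25014.734.
The smallest integer n is 25015.

25015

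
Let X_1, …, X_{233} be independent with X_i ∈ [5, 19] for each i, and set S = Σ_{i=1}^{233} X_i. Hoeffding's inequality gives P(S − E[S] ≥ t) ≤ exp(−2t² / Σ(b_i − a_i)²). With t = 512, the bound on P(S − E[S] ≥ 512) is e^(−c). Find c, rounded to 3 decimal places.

11.480

Σ(b_i − a_i)² = 233·(14)² = 45668.
c = 2t²/45668 = 2·512²/45668 = 11.4804.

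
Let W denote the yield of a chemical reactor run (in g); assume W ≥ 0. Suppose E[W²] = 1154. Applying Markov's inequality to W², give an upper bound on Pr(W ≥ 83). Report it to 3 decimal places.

Since W ≥ 0, the event {W ≥ 83} is the same as {W² ≥ 6889}.
Markov's inequality applied to W² gives Pr(W² ≥ 6889) ≤ E[W²]/6889 = 1154/6889 = 0.1675.

0.168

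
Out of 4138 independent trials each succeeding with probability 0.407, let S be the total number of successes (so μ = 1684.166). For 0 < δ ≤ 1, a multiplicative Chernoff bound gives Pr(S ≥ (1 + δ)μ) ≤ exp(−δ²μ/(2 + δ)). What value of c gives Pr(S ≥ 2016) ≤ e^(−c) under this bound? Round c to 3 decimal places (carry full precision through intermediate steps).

Write 2016 = (1 + δ)μ, so δ = 2016/1684.166 − 1 = 0.1970316…
Then the exponent is δ²μ/(2 + δ) = (2016 − μ)² / (μ·(2 + δ)) = 29.759152.

29.759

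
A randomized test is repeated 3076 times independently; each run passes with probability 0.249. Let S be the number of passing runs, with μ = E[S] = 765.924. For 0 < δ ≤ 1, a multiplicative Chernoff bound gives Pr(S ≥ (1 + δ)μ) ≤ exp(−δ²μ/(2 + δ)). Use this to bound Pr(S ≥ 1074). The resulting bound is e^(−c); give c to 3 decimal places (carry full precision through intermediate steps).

Write 1074 = (1 + δ)μ, so δ = 1074/765.924 − 1 = 0.4022279…
Then the exponent is δ²μ/(2 + δ) = (1074 − μ)² / (μ·(2 + δ)) = 51.584099.

51.584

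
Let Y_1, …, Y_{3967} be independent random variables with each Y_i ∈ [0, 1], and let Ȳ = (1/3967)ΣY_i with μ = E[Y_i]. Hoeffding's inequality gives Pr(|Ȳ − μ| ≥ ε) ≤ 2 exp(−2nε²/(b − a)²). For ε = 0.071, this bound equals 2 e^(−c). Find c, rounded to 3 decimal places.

39.995

c = 2nε²/(b − a)² = 2·3967·0.071² / 1² = 39.9953.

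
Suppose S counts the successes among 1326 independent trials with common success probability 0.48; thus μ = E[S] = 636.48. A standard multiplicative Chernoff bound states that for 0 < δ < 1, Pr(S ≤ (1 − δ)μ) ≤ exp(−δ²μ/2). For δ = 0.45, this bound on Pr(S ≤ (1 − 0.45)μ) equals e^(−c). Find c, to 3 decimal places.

64.444

c = δ²μ/2 = 0.45²·636.48/2 = 64.4436.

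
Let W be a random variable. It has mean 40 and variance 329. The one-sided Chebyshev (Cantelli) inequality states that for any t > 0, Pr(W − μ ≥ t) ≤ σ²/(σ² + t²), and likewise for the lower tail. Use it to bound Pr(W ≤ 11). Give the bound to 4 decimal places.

Here σ² = 329 and t = 29, so σ² + t² = 1170.
Cantelli's bound: 329/1170 = 0.2812.

0.2812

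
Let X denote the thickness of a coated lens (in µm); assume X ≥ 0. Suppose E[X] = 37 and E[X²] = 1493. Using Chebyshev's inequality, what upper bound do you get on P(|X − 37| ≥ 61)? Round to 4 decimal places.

Var(X) = E[X²] − (E[X])² = 1493 − 1369 = 124.
Chebyshev's inequality: P(|X − μ| ≥ t) ≤ Var(X)/t² = 124/3721 = 0.0333.

0.0333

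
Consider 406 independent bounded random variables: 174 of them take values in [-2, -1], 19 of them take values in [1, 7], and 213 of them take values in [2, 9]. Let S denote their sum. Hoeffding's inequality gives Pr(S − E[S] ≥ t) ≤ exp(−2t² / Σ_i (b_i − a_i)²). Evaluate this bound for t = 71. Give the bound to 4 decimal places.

Σ(b_i − a_i)² = 174·1² + 19·6² + 213·7² = 11295.
Exponent = 2·71² / 11295 = 0.89261.
Bound = exp(−0.89261) = 0.40959.

0.4096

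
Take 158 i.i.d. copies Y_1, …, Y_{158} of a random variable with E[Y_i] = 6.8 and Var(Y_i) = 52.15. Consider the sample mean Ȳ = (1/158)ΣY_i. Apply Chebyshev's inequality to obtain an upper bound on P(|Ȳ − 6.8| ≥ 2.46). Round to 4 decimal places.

0.0545

Var(Ȳ) = Var(Y_i)/n = 52.15/158 = 0.33006.
Chebyshev: P(|Ȳ − 6.8| ≥ 2.46) ≤ Var(Ȳ)/(2.46)² = 52.15/(158·2.46²) = 0.0545.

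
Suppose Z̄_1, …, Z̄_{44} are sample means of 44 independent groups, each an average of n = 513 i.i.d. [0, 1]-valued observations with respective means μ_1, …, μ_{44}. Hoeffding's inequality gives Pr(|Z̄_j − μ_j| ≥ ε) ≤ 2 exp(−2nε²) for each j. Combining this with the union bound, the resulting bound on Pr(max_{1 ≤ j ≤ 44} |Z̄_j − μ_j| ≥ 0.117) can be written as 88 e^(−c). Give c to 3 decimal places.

Union bound over the 44 events: Pr(max_{1 ≤ j ≤ 44} |Z̄_j − μ_j| ≥ 0.117) ≤ 44·2·exp(−2nε²) = 88 exp(−2·513·0.117²).
So c = 2·513·0.117² = 14.0449.

14.045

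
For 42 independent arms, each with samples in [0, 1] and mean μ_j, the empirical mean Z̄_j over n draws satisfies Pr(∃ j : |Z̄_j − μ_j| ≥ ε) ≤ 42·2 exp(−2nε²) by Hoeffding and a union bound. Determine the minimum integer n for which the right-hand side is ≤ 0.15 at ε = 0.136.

Need 2·42·exp(−2nε²) ≤ 0.15, i.e. exp(−2nε²) ≤ 0.15/84.
So 2nε² ≥ ln(84/0.15) = 6.327937.
Hence n ≥ 6.327937/(2·0.136²) = 171.062.
The smallest integer n is 172.

172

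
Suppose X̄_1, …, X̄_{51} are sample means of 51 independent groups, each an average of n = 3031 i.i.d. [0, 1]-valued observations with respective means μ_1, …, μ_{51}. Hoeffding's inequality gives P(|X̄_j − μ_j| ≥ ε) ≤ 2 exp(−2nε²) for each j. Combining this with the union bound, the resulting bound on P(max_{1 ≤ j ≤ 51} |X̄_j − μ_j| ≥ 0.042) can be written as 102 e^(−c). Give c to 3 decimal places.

10.693

Union bound over the 51 events: P(max_{1 ≤ j ≤ 51} |X̄_j − μ_j| ≥ 0.042) ≤ 51·2·exp(−2nε²) = 102 exp(−2·3031·0.042²).
So c = 2·3031·0.042² = 10.6934.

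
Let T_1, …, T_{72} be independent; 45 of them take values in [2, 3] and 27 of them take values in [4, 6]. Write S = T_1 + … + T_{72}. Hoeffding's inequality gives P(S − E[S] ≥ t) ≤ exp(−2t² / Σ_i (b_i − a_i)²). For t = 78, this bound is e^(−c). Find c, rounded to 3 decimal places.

Σ(b_i − a_i)² = 45·1² + 27·2² = 153.
c = 2t² / 153 = 2·78² / 153 = 79.5294.

79.529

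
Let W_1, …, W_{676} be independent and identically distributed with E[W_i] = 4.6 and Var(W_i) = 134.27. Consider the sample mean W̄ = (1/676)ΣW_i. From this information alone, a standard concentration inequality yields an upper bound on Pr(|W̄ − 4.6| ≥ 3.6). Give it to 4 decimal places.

With mean and variance of each term known, Chebyshev's inequality bounds the deviation of the sum (or sample mean).
Var(W̄) = Var(W_i)/n = 134.27/676 = 0.19862.
Chebyshev: Pr(|W̄ − 4.6| ≥ 3.6) ≤ Var(W̄)/(3.6)² = 134.27/(676·3.6²) = 0.0153.

0.0153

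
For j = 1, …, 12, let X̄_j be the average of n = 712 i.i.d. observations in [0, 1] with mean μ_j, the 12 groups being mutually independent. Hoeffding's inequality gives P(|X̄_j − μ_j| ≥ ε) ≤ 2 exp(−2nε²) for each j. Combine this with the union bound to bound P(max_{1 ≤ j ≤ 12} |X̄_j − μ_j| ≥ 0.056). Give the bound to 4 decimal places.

Per-experiment Hoeffding bound: 2·exp(−2·712·0.056²) = 2·exp(−4.46566) = 0.022994.
Union bound over 12 events: 12·0.022994 = 0.27593.

0.2759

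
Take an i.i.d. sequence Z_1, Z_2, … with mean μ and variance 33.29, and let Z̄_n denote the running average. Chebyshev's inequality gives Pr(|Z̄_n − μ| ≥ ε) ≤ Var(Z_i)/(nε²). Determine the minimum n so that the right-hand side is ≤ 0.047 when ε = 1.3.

420

Require 33.29/(n·1.3²) ≤ 0.047, i.e. n ≥ 33.29/(0.047·1.3²) = 419.111.
The smallest integer n is 420.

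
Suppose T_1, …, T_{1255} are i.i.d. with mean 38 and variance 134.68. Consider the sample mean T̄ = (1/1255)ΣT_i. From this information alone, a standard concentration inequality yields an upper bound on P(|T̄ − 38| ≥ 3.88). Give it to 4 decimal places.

0.0071

With mean and variance of each term known, Chebyshev's inequality bounds the deviation of the sum (or sample mean).
Var(T̄) = Var(T_i)/n = 134.68/1255 = 0.10731.
Chebyshev: P(|T̄ − 38| ≥ 3.88) ≤ Var(T̄)/(3.88)² = 134.68/(1255·3.88²) = 0.0071.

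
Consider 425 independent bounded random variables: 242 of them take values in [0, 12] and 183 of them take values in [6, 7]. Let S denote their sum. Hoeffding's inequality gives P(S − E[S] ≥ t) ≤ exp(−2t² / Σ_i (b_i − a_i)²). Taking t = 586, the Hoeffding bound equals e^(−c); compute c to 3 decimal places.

Σ(b_i − a_i)² = 242·12² + 183·1² = 35031.
c = 2t² / 35031 = 2·586² / 35031 = 19.6053.

19.605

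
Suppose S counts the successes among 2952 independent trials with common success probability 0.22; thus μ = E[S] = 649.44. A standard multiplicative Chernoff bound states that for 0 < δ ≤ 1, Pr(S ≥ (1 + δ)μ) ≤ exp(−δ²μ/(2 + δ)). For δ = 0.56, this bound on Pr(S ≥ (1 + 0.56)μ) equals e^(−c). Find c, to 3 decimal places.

79.556

c = δ²μ/(2 + δ) = 0.56²·649.44/(2 + 0.56) = 79.5564.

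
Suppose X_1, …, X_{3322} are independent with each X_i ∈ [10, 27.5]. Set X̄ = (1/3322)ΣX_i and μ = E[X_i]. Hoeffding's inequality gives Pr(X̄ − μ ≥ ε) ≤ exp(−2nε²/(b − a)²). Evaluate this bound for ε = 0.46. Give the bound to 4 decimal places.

0.0101

Exponent: 2nε²/(b − a)² = 2·3322·0.46² / 17.5² = 4.59060.
Bound = exp(−4.59060) = 0.01015.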